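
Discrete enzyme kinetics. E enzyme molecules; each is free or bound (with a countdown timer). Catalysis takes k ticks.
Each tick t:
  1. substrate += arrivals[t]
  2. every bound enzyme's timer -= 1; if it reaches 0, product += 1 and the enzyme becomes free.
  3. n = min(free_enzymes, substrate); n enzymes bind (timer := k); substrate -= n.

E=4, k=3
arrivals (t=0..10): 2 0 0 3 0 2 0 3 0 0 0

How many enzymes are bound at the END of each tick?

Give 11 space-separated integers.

Answer: 2 2 2 3 3 4 2 4 4 3 1

Derivation:
t=0: arr=2 -> substrate=0 bound=2 product=0
t=1: arr=0 -> substrate=0 bound=2 product=0
t=2: arr=0 -> substrate=0 bound=2 product=0
t=3: arr=3 -> substrate=0 bound=3 product=2
t=4: arr=0 -> substrate=0 bound=3 product=2
t=5: arr=2 -> substrate=1 bound=4 product=2
t=6: arr=0 -> substrate=0 bound=2 product=5
t=7: arr=3 -> substrate=1 bound=4 product=5
t=8: arr=0 -> substrate=0 bound=4 product=6
t=9: arr=0 -> substrate=0 bound=3 product=7
t=10: arr=0 -> substrate=0 bound=1 product=9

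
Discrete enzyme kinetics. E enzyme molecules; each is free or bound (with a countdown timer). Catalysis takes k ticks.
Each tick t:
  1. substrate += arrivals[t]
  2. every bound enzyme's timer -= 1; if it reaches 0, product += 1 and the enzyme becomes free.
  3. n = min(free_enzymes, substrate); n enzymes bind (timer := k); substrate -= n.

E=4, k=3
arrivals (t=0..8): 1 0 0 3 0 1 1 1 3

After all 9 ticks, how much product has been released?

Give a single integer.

t=0: arr=1 -> substrate=0 bound=1 product=0
t=1: arr=0 -> substrate=0 bound=1 product=0
t=2: arr=0 -> substrate=0 bound=1 product=0
t=3: arr=3 -> substrate=0 bound=3 product=1
t=4: arr=0 -> substrate=0 bound=3 product=1
t=5: arr=1 -> substrate=0 bound=4 product=1
t=6: arr=1 -> substrate=0 bound=2 product=4
t=7: arr=1 -> substrate=0 bound=3 product=4
t=8: arr=3 -> substrate=1 bound=4 product=5

Answer: 5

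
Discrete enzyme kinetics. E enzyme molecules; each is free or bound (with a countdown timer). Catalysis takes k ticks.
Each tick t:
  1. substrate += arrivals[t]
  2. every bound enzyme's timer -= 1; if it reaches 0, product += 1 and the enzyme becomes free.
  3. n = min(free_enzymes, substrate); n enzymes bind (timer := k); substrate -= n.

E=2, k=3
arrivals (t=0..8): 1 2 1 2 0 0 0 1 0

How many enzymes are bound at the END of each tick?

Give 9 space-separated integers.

t=0: arr=1 -> substrate=0 bound=1 product=0
t=1: arr=2 -> substrate=1 bound=2 product=0
t=2: arr=1 -> substrate=2 bound=2 product=0
t=3: arr=2 -> substrate=3 bound=2 product=1
t=4: arr=0 -> substrate=2 bound=2 product=2
t=5: arr=0 -> substrate=2 bound=2 product=2
t=6: arr=0 -> substrate=1 bound=2 product=3
t=7: arr=1 -> substrate=1 bound=2 product=4
t=8: arr=0 -> substrate=1 bound=2 product=4

Answer: 1 2 2 2 2 2 2 2 2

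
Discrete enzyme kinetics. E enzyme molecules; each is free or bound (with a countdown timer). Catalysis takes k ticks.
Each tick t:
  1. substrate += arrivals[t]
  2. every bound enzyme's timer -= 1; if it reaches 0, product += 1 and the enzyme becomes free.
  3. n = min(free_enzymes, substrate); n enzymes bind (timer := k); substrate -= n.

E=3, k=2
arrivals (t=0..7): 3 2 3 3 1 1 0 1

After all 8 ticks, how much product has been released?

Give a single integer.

Answer: 9

Derivation:
t=0: arr=3 -> substrate=0 bound=3 product=0
t=1: arr=2 -> substrate=2 bound=3 product=0
t=2: arr=3 -> substrate=2 bound=3 product=3
t=3: arr=3 -> substrate=5 bound=3 product=3
t=4: arr=1 -> substrate=3 bound=3 product=6
t=5: arr=1 -> substrate=4 bound=3 product=6
t=6: arr=0 -> substrate=1 bound=3 product=9
t=7: arr=1 -> substrate=2 bound=3 product=9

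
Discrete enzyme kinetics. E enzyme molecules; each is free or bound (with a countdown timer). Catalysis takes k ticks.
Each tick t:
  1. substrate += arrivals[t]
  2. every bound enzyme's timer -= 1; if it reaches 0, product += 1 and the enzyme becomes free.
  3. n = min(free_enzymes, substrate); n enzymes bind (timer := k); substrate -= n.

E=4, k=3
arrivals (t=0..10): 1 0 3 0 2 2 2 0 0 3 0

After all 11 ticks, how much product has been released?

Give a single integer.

Answer: 9

Derivation:
t=0: arr=1 -> substrate=0 bound=1 product=0
t=1: arr=0 -> substrate=0 bound=1 product=0
t=2: arr=3 -> substrate=0 bound=4 product=0
t=3: arr=0 -> substrate=0 bound=3 product=1
t=4: arr=2 -> substrate=1 bound=4 product=1
t=5: arr=2 -> substrate=0 bound=4 product=4
t=6: arr=2 -> substrate=2 bound=4 product=4
t=7: arr=0 -> substrate=1 bound=4 product=5
t=8: arr=0 -> substrate=0 bound=2 product=8
t=9: arr=3 -> substrate=1 bound=4 product=8
t=10: arr=0 -> substrate=0 bound=4 product=9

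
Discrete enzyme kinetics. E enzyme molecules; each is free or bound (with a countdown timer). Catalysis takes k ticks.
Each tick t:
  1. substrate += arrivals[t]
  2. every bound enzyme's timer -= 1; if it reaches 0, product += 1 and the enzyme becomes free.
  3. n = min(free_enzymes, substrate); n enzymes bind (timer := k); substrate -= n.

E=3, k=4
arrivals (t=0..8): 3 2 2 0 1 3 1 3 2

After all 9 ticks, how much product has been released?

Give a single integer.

Answer: 6

Derivation:
t=0: arr=3 -> substrate=0 bound=3 product=0
t=1: arr=2 -> substrate=2 bound=3 product=0
t=2: arr=2 -> substrate=4 bound=3 product=0
t=3: arr=0 -> substrate=4 bound=3 product=0
t=4: arr=1 -> substrate=2 bound=3 product=3
t=5: arr=3 -> substrate=5 bound=3 product=3
t=6: arr=1 -> substrate=6 bound=3 product=3
t=7: arr=3 -> substrate=9 bound=3 product=3
t=8: arr=2 -> substrate=8 bound=3 product=6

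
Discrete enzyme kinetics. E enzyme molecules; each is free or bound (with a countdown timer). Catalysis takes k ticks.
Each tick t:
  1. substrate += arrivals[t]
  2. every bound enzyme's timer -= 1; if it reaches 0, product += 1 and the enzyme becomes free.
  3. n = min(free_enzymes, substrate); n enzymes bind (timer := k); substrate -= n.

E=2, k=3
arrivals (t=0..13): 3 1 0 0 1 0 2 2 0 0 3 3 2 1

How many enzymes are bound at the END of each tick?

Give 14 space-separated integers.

t=0: arr=3 -> substrate=1 bound=2 product=0
t=1: arr=1 -> substrate=2 bound=2 product=0
t=2: arr=0 -> substrate=2 bound=2 product=0
t=3: arr=0 -> substrate=0 bound=2 product=2
t=4: arr=1 -> substrate=1 bound=2 product=2
t=5: arr=0 -> substrate=1 bound=2 product=2
t=6: arr=2 -> substrate=1 bound=2 product=4
t=7: arr=2 -> substrate=3 bound=2 product=4
t=8: arr=0 -> substrate=3 bound=2 product=4
t=9: arr=0 -> substrate=1 bound=2 product=6
t=10: arr=3 -> substrate=4 bound=2 product=6
t=11: arr=3 -> substrate=7 bound=2 product=6
t=12: arr=2 -> substrate=7 bound=2 product=8
t=13: arr=1 -> substrate=8 bound=2 product=8

Answer: 2 2 2 2 2 2 2 2 2 2 2 2 2 2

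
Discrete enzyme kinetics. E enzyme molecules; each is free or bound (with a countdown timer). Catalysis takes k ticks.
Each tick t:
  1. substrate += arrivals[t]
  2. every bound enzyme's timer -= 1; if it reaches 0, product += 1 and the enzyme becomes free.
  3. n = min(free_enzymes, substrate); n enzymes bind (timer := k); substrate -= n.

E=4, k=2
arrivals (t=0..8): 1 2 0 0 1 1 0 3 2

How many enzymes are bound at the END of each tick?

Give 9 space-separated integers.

Answer: 1 3 2 0 1 2 1 3 4

Derivation:
t=0: arr=1 -> substrate=0 bound=1 product=0
t=1: arr=2 -> substrate=0 bound=3 product=0
t=2: arr=0 -> substrate=0 bound=2 product=1
t=3: arr=0 -> substrate=0 bound=0 product=3
t=4: arr=1 -> substrate=0 bound=1 product=3
t=5: arr=1 -> substrate=0 bound=2 product=3
t=6: arr=0 -> substrate=0 bound=1 product=4
t=7: arr=3 -> substrate=0 bound=3 product=5
t=8: arr=2 -> substrate=1 bound=4 product=5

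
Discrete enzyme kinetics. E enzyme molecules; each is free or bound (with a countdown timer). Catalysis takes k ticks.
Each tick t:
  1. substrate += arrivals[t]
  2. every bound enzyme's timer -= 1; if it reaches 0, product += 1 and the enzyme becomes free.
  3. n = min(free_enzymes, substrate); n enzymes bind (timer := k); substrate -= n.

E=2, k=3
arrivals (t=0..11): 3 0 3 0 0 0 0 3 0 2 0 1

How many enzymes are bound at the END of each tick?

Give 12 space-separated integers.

Answer: 2 2 2 2 2 2 2 2 2 2 2 2

Derivation:
t=0: arr=3 -> substrate=1 bound=2 product=0
t=1: arr=0 -> substrate=1 bound=2 product=0
t=2: arr=3 -> substrate=4 bound=2 product=0
t=3: arr=0 -> substrate=2 bound=2 product=2
t=4: arr=0 -> substrate=2 bound=2 product=2
t=5: arr=0 -> substrate=2 bound=2 product=2
t=6: arr=0 -> substrate=0 bound=2 product=4
t=7: arr=3 -> substrate=3 bound=2 product=4
t=8: arr=0 -> substrate=3 bound=2 product=4
t=9: arr=2 -> substrate=3 bound=2 product=6
t=10: arr=0 -> substrate=3 bound=2 product=6
t=11: arr=1 -> substrate=4 bound=2 product=6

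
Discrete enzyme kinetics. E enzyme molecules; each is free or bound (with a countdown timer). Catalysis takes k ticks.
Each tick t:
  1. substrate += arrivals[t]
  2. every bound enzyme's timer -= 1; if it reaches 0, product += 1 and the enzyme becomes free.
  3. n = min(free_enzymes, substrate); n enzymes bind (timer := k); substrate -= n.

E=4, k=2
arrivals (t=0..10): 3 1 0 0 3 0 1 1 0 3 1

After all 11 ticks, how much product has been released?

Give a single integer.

t=0: arr=3 -> substrate=0 bound=3 product=0
t=1: arr=1 -> substrate=0 bound=4 product=0
t=2: arr=0 -> substrate=0 bound=1 product=3
t=3: arr=0 -> substrate=0 bound=0 product=4
t=4: arr=3 -> substrate=0 bound=3 product=4
t=5: arr=0 -> substrate=0 bound=3 product=4
t=6: arr=1 -> substrate=0 bound=1 product=7
t=7: arr=1 -> substrate=0 bound=2 product=7
t=8: arr=0 -> substrate=0 bound=1 product=8
t=9: arr=3 -> substrate=0 bound=3 product=9
t=10: arr=1 -> substrate=0 bound=4 product=9

Answer: 9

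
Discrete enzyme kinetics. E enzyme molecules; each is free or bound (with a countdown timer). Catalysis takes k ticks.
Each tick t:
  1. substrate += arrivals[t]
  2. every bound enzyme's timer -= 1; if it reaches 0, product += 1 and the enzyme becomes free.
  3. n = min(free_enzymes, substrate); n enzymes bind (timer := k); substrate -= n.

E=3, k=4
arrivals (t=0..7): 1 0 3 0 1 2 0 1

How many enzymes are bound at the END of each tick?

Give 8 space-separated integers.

Answer: 1 1 3 3 3 3 3 3

Derivation:
t=0: arr=1 -> substrate=0 bound=1 product=0
t=1: arr=0 -> substrate=0 bound=1 product=0
t=2: arr=3 -> substrate=1 bound=3 product=0
t=3: arr=0 -> substrate=1 bound=3 product=0
t=4: arr=1 -> substrate=1 bound=3 product=1
t=5: arr=2 -> substrate=3 bound=3 product=1
t=6: arr=0 -> substrate=1 bound=3 product=3
t=7: arr=1 -> substrate=2 bound=3 product=3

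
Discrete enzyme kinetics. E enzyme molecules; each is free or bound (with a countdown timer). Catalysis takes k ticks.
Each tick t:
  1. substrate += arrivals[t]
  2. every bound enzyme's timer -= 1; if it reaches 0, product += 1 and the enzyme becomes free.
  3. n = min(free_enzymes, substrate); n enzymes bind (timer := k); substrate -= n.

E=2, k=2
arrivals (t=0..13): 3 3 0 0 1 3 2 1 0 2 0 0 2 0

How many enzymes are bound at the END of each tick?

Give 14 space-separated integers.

t=0: arr=3 -> substrate=1 bound=2 product=0
t=1: arr=3 -> substrate=4 bound=2 product=0
t=2: arr=0 -> substrate=2 bound=2 product=2
t=3: arr=0 -> substrate=2 bound=2 product=2
t=4: arr=1 -> substrate=1 bound=2 product=4
t=5: arr=3 -> substrate=4 bound=2 product=4
t=6: arr=2 -> substrate=4 bound=2 product=6
t=7: arr=1 -> substrate=5 bound=2 product=6
t=8: arr=0 -> substrate=3 bound=2 product=8
t=9: arr=2 -> substrate=5 bound=2 product=8
t=10: arr=0 -> substrate=3 bound=2 product=10
t=11: arr=0 -> substrate=3 bound=2 product=10
t=12: arr=2 -> substrate=3 bound=2 product=12
t=13: arr=0 -> substrate=3 bound=2 product=12

Answer: 2 2 2 2 2 2 2 2 2 2 2 2 2 2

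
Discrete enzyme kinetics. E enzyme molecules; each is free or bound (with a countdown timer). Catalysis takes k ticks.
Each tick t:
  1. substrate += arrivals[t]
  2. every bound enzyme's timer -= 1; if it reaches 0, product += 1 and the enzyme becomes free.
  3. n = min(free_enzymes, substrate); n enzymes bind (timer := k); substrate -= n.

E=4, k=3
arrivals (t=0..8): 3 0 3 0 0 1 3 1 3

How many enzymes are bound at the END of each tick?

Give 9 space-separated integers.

Answer: 3 3 4 3 3 3 4 4 4

Derivation:
t=0: arr=3 -> substrate=0 bound=3 product=0
t=1: arr=0 -> substrate=0 bound=3 product=0
t=2: arr=3 -> substrate=2 bound=4 product=0
t=3: arr=0 -> substrate=0 bound=3 product=3
t=4: arr=0 -> substrate=0 bound=3 product=3
t=5: arr=1 -> substrate=0 bound=3 product=4
t=6: arr=3 -> substrate=0 bound=4 product=6
t=7: arr=1 -> substrate=1 bound=4 product=6
t=8: arr=3 -> substrate=3 bound=4 product=7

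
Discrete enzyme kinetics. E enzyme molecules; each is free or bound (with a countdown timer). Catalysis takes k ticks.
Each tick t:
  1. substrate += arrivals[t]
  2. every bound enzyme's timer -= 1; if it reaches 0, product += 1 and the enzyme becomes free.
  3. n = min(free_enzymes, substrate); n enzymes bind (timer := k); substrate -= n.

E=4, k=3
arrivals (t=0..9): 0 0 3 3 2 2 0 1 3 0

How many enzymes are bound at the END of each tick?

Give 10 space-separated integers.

t=0: arr=0 -> substrate=0 bound=0 product=0
t=1: arr=0 -> substrate=0 bound=0 product=0
t=2: arr=3 -> substrate=0 bound=3 product=0
t=3: arr=3 -> substrate=2 bound=4 product=0
t=4: arr=2 -> substrate=4 bound=4 product=0
t=5: arr=2 -> substrate=3 bound=4 product=3
t=6: arr=0 -> substrate=2 bound=4 product=4
t=7: arr=1 -> substrate=3 bound=4 product=4
t=8: arr=3 -> substrate=3 bound=4 product=7
t=9: arr=0 -> substrate=2 bound=4 product=8

Answer: 0 0 3 4 4 4 4 4 4 4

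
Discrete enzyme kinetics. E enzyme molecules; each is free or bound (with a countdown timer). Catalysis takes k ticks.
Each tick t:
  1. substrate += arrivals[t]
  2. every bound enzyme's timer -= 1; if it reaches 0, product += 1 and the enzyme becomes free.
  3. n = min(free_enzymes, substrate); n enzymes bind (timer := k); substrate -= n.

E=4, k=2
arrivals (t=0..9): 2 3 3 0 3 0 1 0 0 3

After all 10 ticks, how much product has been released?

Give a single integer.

Answer: 12

Derivation:
t=0: arr=2 -> substrate=0 bound=2 product=0
t=1: arr=3 -> substrate=1 bound=4 product=0
t=2: arr=3 -> substrate=2 bound=4 product=2
t=3: arr=0 -> substrate=0 bound=4 product=4
t=4: arr=3 -> substrate=1 bound=4 product=6
t=5: arr=0 -> substrate=0 bound=3 product=8
t=6: arr=1 -> substrate=0 bound=2 product=10
t=7: arr=0 -> substrate=0 bound=1 product=11
t=8: arr=0 -> substrate=0 bound=0 product=12
t=9: arr=3 -> substrate=0 bound=3 product=12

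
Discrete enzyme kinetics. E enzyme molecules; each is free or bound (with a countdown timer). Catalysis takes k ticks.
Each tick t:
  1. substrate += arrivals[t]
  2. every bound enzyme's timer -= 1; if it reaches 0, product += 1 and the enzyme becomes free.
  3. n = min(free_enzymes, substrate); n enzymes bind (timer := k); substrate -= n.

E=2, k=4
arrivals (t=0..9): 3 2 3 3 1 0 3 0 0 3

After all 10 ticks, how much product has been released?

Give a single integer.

Answer: 4

Derivation:
t=0: arr=3 -> substrate=1 bound=2 product=0
t=1: arr=2 -> substrate=3 bound=2 product=0
t=2: arr=3 -> substrate=6 bound=2 product=0
t=3: arr=3 -> substrate=9 bound=2 product=0
t=4: arr=1 -> substrate=8 bound=2 product=2
t=5: arr=0 -> substrate=8 bound=2 product=2
t=6: arr=3 -> substrate=11 bound=2 product=2
t=7: arr=0 -> substrate=11 bound=2 product=2
t=8: arr=0 -> substrate=9 bound=2 product=4
t=9: arr=3 -> substrate=12 bound=2 product=4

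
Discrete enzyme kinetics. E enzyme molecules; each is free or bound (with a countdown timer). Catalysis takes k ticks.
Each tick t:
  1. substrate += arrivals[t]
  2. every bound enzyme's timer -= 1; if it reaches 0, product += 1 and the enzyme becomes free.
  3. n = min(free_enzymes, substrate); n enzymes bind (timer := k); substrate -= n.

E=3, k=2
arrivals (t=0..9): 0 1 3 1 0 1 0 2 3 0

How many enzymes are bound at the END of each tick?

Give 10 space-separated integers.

Answer: 0 1 3 3 2 2 1 2 3 3

Derivation:
t=0: arr=0 -> substrate=0 bound=0 product=0
t=1: arr=1 -> substrate=0 bound=1 product=0
t=2: arr=3 -> substrate=1 bound=3 product=0
t=3: arr=1 -> substrate=1 bound=3 product=1
t=4: arr=0 -> substrate=0 bound=2 product=3
t=5: arr=1 -> substrate=0 bound=2 product=4
t=6: arr=0 -> substrate=0 bound=1 product=5
t=7: arr=2 -> substrate=0 bound=2 product=6
t=8: arr=3 -> substrate=2 bound=3 product=6
t=9: arr=0 -> substrate=0 bound=3 product=8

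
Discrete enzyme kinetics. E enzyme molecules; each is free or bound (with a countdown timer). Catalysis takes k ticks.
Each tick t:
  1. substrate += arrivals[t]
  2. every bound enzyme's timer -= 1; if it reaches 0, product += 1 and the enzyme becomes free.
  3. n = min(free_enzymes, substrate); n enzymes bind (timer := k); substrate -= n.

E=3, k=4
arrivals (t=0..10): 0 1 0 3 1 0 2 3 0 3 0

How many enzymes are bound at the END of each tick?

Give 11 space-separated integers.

Answer: 0 1 1 3 3 3 3 3 3 3 3

Derivation:
t=0: arr=0 -> substrate=0 bound=0 product=0
t=1: arr=1 -> substrate=0 bound=1 product=0
t=2: arr=0 -> substrate=0 bound=1 product=0
t=3: arr=3 -> substrate=1 bound=3 product=0
t=4: arr=1 -> substrate=2 bound=3 product=0
t=5: arr=0 -> substrate=1 bound=3 product=1
t=6: arr=2 -> substrate=3 bound=3 product=1
t=7: arr=3 -> substrate=4 bound=3 product=3
t=8: arr=0 -> substrate=4 bound=3 product=3
t=9: arr=3 -> substrate=6 bound=3 product=4
t=10: arr=0 -> substrate=6 bound=3 product=4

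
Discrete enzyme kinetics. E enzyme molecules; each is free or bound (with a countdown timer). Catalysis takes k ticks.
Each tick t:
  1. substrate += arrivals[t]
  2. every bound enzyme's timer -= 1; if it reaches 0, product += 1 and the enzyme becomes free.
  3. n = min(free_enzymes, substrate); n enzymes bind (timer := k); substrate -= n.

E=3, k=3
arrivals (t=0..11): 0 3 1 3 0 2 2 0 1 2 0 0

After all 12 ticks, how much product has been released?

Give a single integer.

Answer: 9

Derivation:
t=0: arr=0 -> substrate=0 bound=0 product=0
t=1: arr=3 -> substrate=0 bound=3 product=0
t=2: arr=1 -> substrate=1 bound=3 product=0
t=3: arr=3 -> substrate=4 bound=3 product=0
t=4: arr=0 -> substrate=1 bound=3 product=3
t=5: arr=2 -> substrate=3 bound=3 product=3
t=6: arr=2 -> substrate=5 bound=3 product=3
t=7: arr=0 -> substrate=2 bound=3 product=6
t=8: arr=1 -> substrate=3 bound=3 product=6
t=9: arr=2 -> substrate=5 bound=3 product=6
t=10: arr=0 -> substrate=2 bound=3 product=9
t=11: arr=0 -> substrate=2 bound=3 product=9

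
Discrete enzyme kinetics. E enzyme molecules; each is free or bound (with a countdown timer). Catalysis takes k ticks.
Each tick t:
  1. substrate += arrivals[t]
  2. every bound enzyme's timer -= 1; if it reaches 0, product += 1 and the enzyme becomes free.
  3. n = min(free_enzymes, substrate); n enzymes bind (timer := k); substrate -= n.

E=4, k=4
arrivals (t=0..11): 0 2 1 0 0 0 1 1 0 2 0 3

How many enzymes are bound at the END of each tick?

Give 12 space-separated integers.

Answer: 0 2 3 3 3 1 1 2 2 4 3 4

Derivation:
t=0: arr=0 -> substrate=0 bound=0 product=0
t=1: arr=2 -> substrate=0 bound=2 product=0
t=2: arr=1 -> substrate=0 bound=3 product=0
t=3: arr=0 -> substrate=0 bound=3 product=0
t=4: arr=0 -> substrate=0 bound=3 product=0
t=5: arr=0 -> substrate=0 bound=1 product=2
t=6: arr=1 -> substrate=0 bound=1 product=3
t=7: arr=1 -> substrate=0 bound=2 product=3
t=8: arr=0 -> substrate=0 bound=2 product=3
t=9: arr=2 -> substrate=0 bound=4 product=3
t=10: arr=0 -> substrate=0 bound=3 product=4
t=11: arr=3 -> substrate=1 bound=4 product=5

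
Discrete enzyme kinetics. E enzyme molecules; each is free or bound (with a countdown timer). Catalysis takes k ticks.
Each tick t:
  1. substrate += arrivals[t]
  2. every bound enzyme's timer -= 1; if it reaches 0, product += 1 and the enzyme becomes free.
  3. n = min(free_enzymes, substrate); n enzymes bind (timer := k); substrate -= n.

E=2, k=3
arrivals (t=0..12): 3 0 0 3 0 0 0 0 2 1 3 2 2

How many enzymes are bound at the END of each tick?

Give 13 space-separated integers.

Answer: 2 2 2 2 2 2 2 2 2 2 2 2 2

Derivation:
t=0: arr=3 -> substrate=1 bound=2 product=0
t=1: arr=0 -> substrate=1 bound=2 product=0
t=2: arr=0 -> substrate=1 bound=2 product=0
t=3: arr=3 -> substrate=2 bound=2 product=2
t=4: arr=0 -> substrate=2 bound=2 product=2
t=5: arr=0 -> substrate=2 bound=2 product=2
t=6: arr=0 -> substrate=0 bound=2 product=4
t=7: arr=0 -> substrate=0 bound=2 product=4
t=8: arr=2 -> substrate=2 bound=2 product=4
t=9: arr=1 -> substrate=1 bound=2 product=6
t=10: arr=3 -> substrate=4 bound=2 product=6
t=11: arr=2 -> substrate=6 bound=2 product=6
t=12: arr=2 -> substrate=6 bound=2 product=8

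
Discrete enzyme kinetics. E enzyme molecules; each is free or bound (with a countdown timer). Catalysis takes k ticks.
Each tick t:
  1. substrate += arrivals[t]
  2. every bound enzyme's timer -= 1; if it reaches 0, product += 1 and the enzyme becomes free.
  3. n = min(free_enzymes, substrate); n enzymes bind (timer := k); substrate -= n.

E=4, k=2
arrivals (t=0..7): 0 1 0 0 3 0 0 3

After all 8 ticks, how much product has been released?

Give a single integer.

t=0: arr=0 -> substrate=0 bound=0 product=0
t=1: arr=1 -> substrate=0 bound=1 product=0
t=2: arr=0 -> substrate=0 bound=1 product=0
t=3: arr=0 -> substrate=0 bound=0 product=1
t=4: arr=3 -> substrate=0 bound=3 product=1
t=5: arr=0 -> substrate=0 bound=3 product=1
t=6: arr=0 -> substrate=0 bound=0 product=4
t=7: arr=3 -> substrate=0 bound=3 product=4

Answer: 4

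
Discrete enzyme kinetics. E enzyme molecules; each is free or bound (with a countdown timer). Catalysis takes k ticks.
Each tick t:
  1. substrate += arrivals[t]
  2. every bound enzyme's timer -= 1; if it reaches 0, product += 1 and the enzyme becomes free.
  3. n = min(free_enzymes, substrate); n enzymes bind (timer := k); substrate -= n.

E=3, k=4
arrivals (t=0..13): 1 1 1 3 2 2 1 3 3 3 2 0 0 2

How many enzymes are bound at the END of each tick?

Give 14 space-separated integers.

Answer: 1 2 3 3 3 3 3 3 3 3 3 3 3 3

Derivation:
t=0: arr=1 -> substrate=0 bound=1 product=0
t=1: arr=1 -> substrate=0 bound=2 product=0
t=2: arr=1 -> substrate=0 bound=3 product=0
t=3: arr=3 -> substrate=3 bound=3 product=0
t=4: arr=2 -> substrate=4 bound=3 product=1
t=5: arr=2 -> substrate=5 bound=3 product=2
t=6: arr=1 -> substrate=5 bound=3 product=3
t=7: arr=3 -> substrate=8 bound=3 product=3
t=8: arr=3 -> substrate=10 bound=3 product=4
t=9: arr=3 -> substrate=12 bound=3 product=5
t=10: arr=2 -> substrate=13 bound=3 product=6
t=11: arr=0 -> substrate=13 bound=3 product=6
t=12: arr=0 -> substrate=12 bound=3 product=7
t=13: arr=2 -> substrate=13 bound=3 product=8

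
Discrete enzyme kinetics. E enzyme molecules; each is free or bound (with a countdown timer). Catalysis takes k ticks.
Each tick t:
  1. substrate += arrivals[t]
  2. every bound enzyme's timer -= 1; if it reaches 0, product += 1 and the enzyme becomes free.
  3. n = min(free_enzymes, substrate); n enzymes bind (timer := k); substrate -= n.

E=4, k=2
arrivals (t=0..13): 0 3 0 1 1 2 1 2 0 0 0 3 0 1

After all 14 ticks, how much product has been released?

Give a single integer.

t=0: arr=0 -> substrate=0 bound=0 product=0
t=1: arr=3 -> substrate=0 bound=3 product=0
t=2: arr=0 -> substrate=0 bound=3 product=0
t=3: arr=1 -> substrate=0 bound=1 product=3
t=4: arr=1 -> substrate=0 bound=2 product=3
t=5: arr=2 -> substrate=0 bound=3 product=4
t=6: arr=1 -> substrate=0 bound=3 product=5
t=7: arr=2 -> substrate=0 bound=3 product=7
t=8: arr=0 -> substrate=0 bound=2 product=8
t=9: arr=0 -> substrate=0 bound=0 product=10
t=10: arr=0 -> substrate=0 bound=0 product=10
t=11: arr=3 -> substrate=0 bound=3 product=10
t=12: arr=0 -> substrate=0 bound=3 product=10
t=13: arr=1 -> substrate=0 bound=1 product=13

Answer: 13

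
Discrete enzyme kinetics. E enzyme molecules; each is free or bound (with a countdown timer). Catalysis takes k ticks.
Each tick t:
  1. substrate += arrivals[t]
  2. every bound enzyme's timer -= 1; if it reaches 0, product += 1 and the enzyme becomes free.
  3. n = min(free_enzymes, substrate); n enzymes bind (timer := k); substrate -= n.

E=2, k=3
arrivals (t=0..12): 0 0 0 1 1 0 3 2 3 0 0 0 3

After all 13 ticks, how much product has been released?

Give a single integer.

t=0: arr=0 -> substrate=0 bound=0 product=0
t=1: arr=0 -> substrate=0 bound=0 product=0
t=2: arr=0 -> substrate=0 bound=0 product=0
t=3: arr=1 -> substrate=0 bound=1 product=0
t=4: arr=1 -> substrate=0 bound=2 product=0
t=5: arr=0 -> substrate=0 bound=2 product=0
t=6: arr=3 -> substrate=2 bound=2 product=1
t=7: arr=2 -> substrate=3 bound=2 product=2
t=8: arr=3 -> substrate=6 bound=2 product=2
t=9: arr=0 -> substrate=5 bound=2 product=3
t=10: arr=0 -> substrate=4 bound=2 product=4
t=11: arr=0 -> substrate=4 bound=2 product=4
t=12: arr=3 -> substrate=6 bound=2 product=5

Answer: 5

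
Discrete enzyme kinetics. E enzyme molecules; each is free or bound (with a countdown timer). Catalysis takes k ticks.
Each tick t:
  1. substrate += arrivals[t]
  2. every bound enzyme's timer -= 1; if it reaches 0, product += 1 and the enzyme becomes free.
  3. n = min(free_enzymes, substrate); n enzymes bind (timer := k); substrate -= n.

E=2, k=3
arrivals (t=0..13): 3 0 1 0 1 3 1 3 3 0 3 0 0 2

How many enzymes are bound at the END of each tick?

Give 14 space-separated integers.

Answer: 2 2 2 2 2 2 2 2 2 2 2 2 2 2

Derivation:
t=0: arr=3 -> substrate=1 bound=2 product=0
t=1: arr=0 -> substrate=1 bound=2 product=0
t=2: arr=1 -> substrate=2 bound=2 product=0
t=3: arr=0 -> substrate=0 bound=2 product=2
t=4: arr=1 -> substrate=1 bound=2 product=2
t=5: arr=3 -> substrate=4 bound=2 product=2
t=6: arr=1 -> substrate=3 bound=2 product=4
t=7: arr=3 -> substrate=6 bound=2 product=4
t=8: arr=3 -> substrate=9 bound=2 product=4
t=9: arr=0 -> substrate=7 bound=2 product=6
t=10: arr=3 -> substrate=10 bound=2 product=6
t=11: arr=0 -> substrate=10 bound=2 product=6
t=12: arr=0 -> substrate=8 bound=2 product=8
t=13: arr=2 -> substrate=10 bound=2 product=8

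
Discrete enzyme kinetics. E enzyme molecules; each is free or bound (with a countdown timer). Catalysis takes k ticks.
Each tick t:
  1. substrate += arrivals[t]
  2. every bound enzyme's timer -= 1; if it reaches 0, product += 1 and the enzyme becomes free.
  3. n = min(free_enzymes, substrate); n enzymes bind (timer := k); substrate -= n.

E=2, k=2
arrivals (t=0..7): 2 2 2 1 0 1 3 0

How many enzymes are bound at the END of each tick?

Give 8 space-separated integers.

t=0: arr=2 -> substrate=0 bound=2 product=0
t=1: arr=2 -> substrate=2 bound=2 product=0
t=2: arr=2 -> substrate=2 bound=2 product=2
t=3: arr=1 -> substrate=3 bound=2 product=2
t=4: arr=0 -> substrate=1 bound=2 product=4
t=5: arr=1 -> substrate=2 bound=2 product=4
t=6: arr=3 -> substrate=3 bound=2 product=6
t=7: arr=0 -> substrate=3 bound=2 product=6

Answer: 2 2 2 2 2 2 2 2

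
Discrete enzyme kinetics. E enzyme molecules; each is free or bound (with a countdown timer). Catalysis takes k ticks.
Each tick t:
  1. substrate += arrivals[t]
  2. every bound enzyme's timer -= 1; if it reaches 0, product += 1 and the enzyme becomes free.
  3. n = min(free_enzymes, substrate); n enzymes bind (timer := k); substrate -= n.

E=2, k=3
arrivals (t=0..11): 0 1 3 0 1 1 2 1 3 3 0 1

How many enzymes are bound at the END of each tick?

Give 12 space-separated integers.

Answer: 0 1 2 2 2 2 2 2 2 2 2 2

Derivation:
t=0: arr=0 -> substrate=0 bound=0 product=0
t=1: arr=1 -> substrate=0 bound=1 product=0
t=2: arr=3 -> substrate=2 bound=2 product=0
t=3: arr=0 -> substrate=2 bound=2 product=0
t=4: arr=1 -> substrate=2 bound=2 product=1
t=5: arr=1 -> substrate=2 bound=2 product=2
t=6: arr=2 -> substrate=4 bound=2 product=2
t=7: arr=1 -> substrate=4 bound=2 product=3
t=8: arr=3 -> substrate=6 bound=2 product=4
t=9: arr=3 -> substrate=9 bound=2 product=4
t=10: arr=0 -> substrate=8 bound=2 product=5
t=11: arr=1 -> substrate=8 bound=2 product=6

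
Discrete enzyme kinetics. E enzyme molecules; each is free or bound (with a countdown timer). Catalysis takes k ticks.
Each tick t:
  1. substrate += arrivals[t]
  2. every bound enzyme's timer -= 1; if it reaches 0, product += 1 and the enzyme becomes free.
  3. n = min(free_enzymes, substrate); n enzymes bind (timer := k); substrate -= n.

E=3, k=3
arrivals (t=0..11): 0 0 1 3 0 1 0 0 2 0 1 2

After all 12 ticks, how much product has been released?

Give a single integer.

Answer: 7

Derivation:
t=0: arr=0 -> substrate=0 bound=0 product=0
t=1: arr=0 -> substrate=0 bound=0 product=0
t=2: arr=1 -> substrate=0 bound=1 product=0
t=3: arr=3 -> substrate=1 bound=3 product=0
t=4: arr=0 -> substrate=1 bound=3 product=0
t=5: arr=1 -> substrate=1 bound=3 product=1
t=6: arr=0 -> substrate=0 bound=2 product=3
t=7: arr=0 -> substrate=0 bound=2 product=3
t=8: arr=2 -> substrate=0 bound=3 product=4
t=9: arr=0 -> substrate=0 bound=2 product=5
t=10: arr=1 -> substrate=0 bound=3 product=5
t=11: arr=2 -> substrate=0 bound=3 product=7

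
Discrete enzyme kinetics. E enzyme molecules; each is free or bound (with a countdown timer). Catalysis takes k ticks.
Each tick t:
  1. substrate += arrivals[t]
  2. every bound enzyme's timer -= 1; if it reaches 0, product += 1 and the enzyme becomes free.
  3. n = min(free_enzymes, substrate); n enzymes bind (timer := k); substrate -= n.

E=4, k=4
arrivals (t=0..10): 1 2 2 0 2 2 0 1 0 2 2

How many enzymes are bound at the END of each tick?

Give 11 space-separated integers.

t=0: arr=1 -> substrate=0 bound=1 product=0
t=1: arr=2 -> substrate=0 bound=3 product=0
t=2: arr=2 -> substrate=1 bound=4 product=0
t=3: arr=0 -> substrate=1 bound=4 product=0
t=4: arr=2 -> substrate=2 bound=4 product=1
t=5: arr=2 -> substrate=2 bound=4 product=3
t=6: arr=0 -> substrate=1 bound=4 product=4
t=7: arr=1 -> substrate=2 bound=4 product=4
t=8: arr=0 -> substrate=1 bound=4 product=5
t=9: arr=2 -> substrate=1 bound=4 product=7
t=10: arr=2 -> substrate=2 bound=4 product=8

Answer: 1 3 4 4 4 4 4 4 4 4 4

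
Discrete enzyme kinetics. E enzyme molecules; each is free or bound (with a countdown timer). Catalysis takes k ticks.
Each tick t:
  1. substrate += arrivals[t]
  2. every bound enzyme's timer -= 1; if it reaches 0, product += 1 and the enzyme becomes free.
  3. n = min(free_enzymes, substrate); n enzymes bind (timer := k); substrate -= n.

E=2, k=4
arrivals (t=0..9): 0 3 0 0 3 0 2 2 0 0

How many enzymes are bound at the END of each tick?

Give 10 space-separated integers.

Answer: 0 2 2 2 2 2 2 2 2 2

Derivation:
t=0: arr=0 -> substrate=0 bound=0 product=0
t=1: arr=3 -> substrate=1 bound=2 product=0
t=2: arr=0 -> substrate=1 bound=2 product=0
t=3: arr=0 -> substrate=1 bound=2 product=0
t=4: arr=3 -> substrate=4 bound=2 product=0
t=5: arr=0 -> substrate=2 bound=2 product=2
t=6: arr=2 -> substrate=4 bound=2 product=2
t=7: arr=2 -> substrate=6 bound=2 product=2
t=8: arr=0 -> substrate=6 bound=2 product=2
t=9: arr=0 -> substrate=4 bound=2 product=4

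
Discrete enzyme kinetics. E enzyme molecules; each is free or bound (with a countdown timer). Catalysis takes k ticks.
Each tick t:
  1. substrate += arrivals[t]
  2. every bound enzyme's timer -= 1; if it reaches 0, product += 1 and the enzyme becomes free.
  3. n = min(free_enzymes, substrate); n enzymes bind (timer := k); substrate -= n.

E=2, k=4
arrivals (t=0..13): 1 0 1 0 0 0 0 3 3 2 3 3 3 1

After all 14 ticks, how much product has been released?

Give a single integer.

Answer: 4

Derivation:
t=0: arr=1 -> substrate=0 bound=1 product=0
t=1: arr=0 -> substrate=0 bound=1 product=0
t=2: arr=1 -> substrate=0 bound=2 product=0
t=3: arr=0 -> substrate=0 bound=2 product=0
t=4: arr=0 -> substrate=0 bound=1 product=1
t=5: arr=0 -> substrate=0 bound=1 product=1
t=6: arr=0 -> substrate=0 bound=0 product=2
t=7: arr=3 -> substrate=1 bound=2 product=2
t=8: arr=3 -> substrate=4 bound=2 product=2
t=9: arr=2 -> substrate=6 bound=2 product=2
t=10: arr=3 -> substrate=9 bound=2 product=2
t=11: arr=3 -> substrate=10 bound=2 product=4
t=12: arr=3 -> substrate=13 bound=2 product=4
t=13: arr=1 -> substrate=14 bound=2 product=4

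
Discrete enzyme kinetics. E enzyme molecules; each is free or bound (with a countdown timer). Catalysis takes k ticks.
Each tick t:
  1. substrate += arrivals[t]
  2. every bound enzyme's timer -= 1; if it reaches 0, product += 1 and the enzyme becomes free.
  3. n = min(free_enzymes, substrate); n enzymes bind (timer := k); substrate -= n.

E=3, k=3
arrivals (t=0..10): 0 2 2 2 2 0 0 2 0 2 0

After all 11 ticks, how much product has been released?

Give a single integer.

t=0: arr=0 -> substrate=0 bound=0 product=0
t=1: arr=2 -> substrate=0 bound=2 product=0
t=2: arr=2 -> substrate=1 bound=3 product=0
t=3: arr=2 -> substrate=3 bound=3 product=0
t=4: arr=2 -> substrate=3 bound=3 product=2
t=5: arr=0 -> substrate=2 bound=3 product=3
t=6: arr=0 -> substrate=2 bound=3 product=3
t=7: arr=2 -> substrate=2 bound=3 product=5
t=8: arr=0 -> substrate=1 bound=3 product=6
t=9: arr=2 -> substrate=3 bound=3 product=6
t=10: arr=0 -> substrate=1 bound=3 product=8

Answer: 8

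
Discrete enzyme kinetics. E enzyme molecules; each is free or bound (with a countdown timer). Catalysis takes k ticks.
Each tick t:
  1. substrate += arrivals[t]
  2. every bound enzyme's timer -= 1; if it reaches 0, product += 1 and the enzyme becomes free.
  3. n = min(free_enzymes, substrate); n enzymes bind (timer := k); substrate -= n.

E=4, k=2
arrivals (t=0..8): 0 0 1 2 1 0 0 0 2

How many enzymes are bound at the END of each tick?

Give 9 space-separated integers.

Answer: 0 0 1 3 3 1 0 0 2

Derivation:
t=0: arr=0 -> substrate=0 bound=0 product=0
t=1: arr=0 -> substrate=0 bound=0 product=0
t=2: arr=1 -> substrate=0 bound=1 product=0
t=3: arr=2 -> substrate=0 bound=3 product=0
t=4: arr=1 -> substrate=0 bound=3 product=1
t=5: arr=0 -> substrate=0 bound=1 product=3
t=6: arr=0 -> substrate=0 bound=0 product=4
t=7: arr=0 -> substrate=0 bound=0 product=4
t=8: arr=2 -> substrate=0 bound=2 product=4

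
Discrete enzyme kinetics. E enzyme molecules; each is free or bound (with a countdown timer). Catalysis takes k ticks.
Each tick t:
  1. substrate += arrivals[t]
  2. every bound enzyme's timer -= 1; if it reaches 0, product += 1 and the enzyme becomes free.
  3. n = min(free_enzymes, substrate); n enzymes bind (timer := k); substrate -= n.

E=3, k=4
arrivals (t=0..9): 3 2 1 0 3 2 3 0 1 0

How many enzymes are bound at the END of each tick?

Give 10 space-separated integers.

Answer: 3 3 3 3 3 3 3 3 3 3

Derivation:
t=0: arr=3 -> substrate=0 bound=3 product=0
t=1: arr=2 -> substrate=2 bound=3 product=0
t=2: arr=1 -> substrate=3 bound=3 product=0
t=3: arr=0 -> substrate=3 bound=3 product=0
t=4: arr=3 -> substrate=3 bound=3 product=3
t=5: arr=2 -> substrate=5 bound=3 product=3
t=6: arr=3 -> substrate=8 bound=3 product=3
t=7: arr=0 -> substrate=8 bound=3 product=3
t=8: arr=1 -> substrate=6 bound=3 product=6
t=9: arr=0 -> substrate=6 bound=3 product=6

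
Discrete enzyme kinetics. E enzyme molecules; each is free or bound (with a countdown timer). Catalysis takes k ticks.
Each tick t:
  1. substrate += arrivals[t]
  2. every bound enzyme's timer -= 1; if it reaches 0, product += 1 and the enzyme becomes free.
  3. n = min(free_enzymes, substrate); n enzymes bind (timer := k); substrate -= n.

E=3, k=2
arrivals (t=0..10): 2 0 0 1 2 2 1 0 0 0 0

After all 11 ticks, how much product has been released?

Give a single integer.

t=0: arr=2 -> substrate=0 bound=2 product=0
t=1: arr=0 -> substrate=0 bound=2 product=0
t=2: arr=0 -> substrate=0 bound=0 product=2
t=3: arr=1 -> substrate=0 bound=1 product=2
t=4: arr=2 -> substrate=0 bound=3 product=2
t=5: arr=2 -> substrate=1 bound=3 product=3
t=6: arr=1 -> substrate=0 bound=3 product=5
t=7: arr=0 -> substrate=0 bound=2 product=6
t=8: arr=0 -> substrate=0 bound=0 product=8
t=9: arr=0 -> substrate=0 bound=0 product=8
t=10: arr=0 -> substrate=0 bound=0 product=8

Answer: 8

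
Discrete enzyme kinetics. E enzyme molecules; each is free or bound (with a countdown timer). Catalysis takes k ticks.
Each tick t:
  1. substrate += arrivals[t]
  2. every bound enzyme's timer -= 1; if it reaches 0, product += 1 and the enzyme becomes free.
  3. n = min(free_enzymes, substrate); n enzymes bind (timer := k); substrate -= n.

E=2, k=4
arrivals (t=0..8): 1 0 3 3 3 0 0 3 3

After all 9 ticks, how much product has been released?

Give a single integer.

Answer: 3

Derivation:
t=0: arr=1 -> substrate=0 bound=1 product=0
t=1: arr=0 -> substrate=0 bound=1 product=0
t=2: arr=3 -> substrate=2 bound=2 product=0
t=3: arr=3 -> substrate=5 bound=2 product=0
t=4: arr=3 -> substrate=7 bound=2 product=1
t=5: arr=0 -> substrate=7 bound=2 product=1
t=6: arr=0 -> substrate=6 bound=2 product=2
t=7: arr=3 -> substrate=9 bound=2 product=2
t=8: arr=3 -> substrate=11 bound=2 product=3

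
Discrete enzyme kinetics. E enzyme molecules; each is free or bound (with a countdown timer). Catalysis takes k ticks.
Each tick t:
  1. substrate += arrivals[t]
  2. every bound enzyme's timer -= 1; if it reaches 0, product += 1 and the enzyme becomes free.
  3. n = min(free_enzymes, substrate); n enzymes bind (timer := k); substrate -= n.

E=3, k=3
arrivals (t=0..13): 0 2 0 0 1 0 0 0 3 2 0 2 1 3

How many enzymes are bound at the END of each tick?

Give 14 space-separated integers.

Answer: 0 2 2 2 1 1 1 0 3 3 3 3 3 3

Derivation:
t=0: arr=0 -> substrate=0 bound=0 product=0
t=1: arr=2 -> substrate=0 bound=2 product=0
t=2: arr=0 -> substrate=0 bound=2 product=0
t=3: arr=0 -> substrate=0 bound=2 product=0
t=4: arr=1 -> substrate=0 bound=1 product=2
t=5: arr=0 -> substrate=0 bound=1 product=2
t=6: arr=0 -> substrate=0 bound=1 product=2
t=7: arr=0 -> substrate=0 bound=0 product=3
t=8: arr=3 -> substrate=0 bound=3 product=3
t=9: arr=2 -> substrate=2 bound=3 product=3
t=10: arr=0 -> substrate=2 bound=3 product=3
t=11: arr=2 -> substrate=1 bound=3 product=6
t=12: arr=1 -> substrate=2 bound=3 product=6
t=13: arr=3 -> substrate=5 bound=3 product=6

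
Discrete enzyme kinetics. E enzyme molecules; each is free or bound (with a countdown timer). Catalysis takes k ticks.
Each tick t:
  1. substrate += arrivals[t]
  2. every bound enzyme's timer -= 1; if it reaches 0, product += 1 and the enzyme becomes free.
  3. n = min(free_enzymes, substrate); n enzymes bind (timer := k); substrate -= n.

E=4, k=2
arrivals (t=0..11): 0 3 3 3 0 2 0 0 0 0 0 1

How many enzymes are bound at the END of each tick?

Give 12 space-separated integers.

t=0: arr=0 -> substrate=0 bound=0 product=0
t=1: arr=3 -> substrate=0 bound=3 product=0
t=2: arr=3 -> substrate=2 bound=4 product=0
t=3: arr=3 -> substrate=2 bound=4 product=3
t=4: arr=0 -> substrate=1 bound=4 product=4
t=5: arr=2 -> substrate=0 bound=4 product=7
t=6: arr=0 -> substrate=0 bound=3 product=8
t=7: arr=0 -> substrate=0 bound=0 product=11
t=8: arr=0 -> substrate=0 bound=0 product=11
t=9: arr=0 -> substrate=0 bound=0 product=11
t=10: arr=0 -> substrate=0 bound=0 product=11
t=11: arr=1 -> substrate=0 bound=1 product=11

Answer: 0 3 4 4 4 4 3 0 0 0 0 1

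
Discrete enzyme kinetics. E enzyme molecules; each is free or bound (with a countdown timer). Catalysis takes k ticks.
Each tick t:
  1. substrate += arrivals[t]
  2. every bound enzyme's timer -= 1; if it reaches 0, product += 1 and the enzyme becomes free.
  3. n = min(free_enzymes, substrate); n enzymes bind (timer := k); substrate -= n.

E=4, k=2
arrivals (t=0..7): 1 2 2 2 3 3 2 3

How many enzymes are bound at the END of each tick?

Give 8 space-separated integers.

Answer: 1 3 4 4 4 4 4 4

Derivation:
t=0: arr=1 -> substrate=0 bound=1 product=0
t=1: arr=2 -> substrate=0 bound=3 product=0
t=2: arr=2 -> substrate=0 bound=4 product=1
t=3: arr=2 -> substrate=0 bound=4 product=3
t=4: arr=3 -> substrate=1 bound=4 product=5
t=5: arr=3 -> substrate=2 bound=4 product=7
t=6: arr=2 -> substrate=2 bound=4 product=9
t=7: arr=3 -> substrate=3 bound=4 product=11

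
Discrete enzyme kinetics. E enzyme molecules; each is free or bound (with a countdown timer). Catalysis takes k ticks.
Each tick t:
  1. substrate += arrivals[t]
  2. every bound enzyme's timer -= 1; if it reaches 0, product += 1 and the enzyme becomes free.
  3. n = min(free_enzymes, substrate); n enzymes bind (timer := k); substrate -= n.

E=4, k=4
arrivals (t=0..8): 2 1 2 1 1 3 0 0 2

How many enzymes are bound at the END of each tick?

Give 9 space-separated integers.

t=0: arr=2 -> substrate=0 bound=2 product=0
t=1: arr=1 -> substrate=0 bound=3 product=0
t=2: arr=2 -> substrate=1 bound=4 product=0
t=3: arr=1 -> substrate=2 bound=4 product=0
t=4: arr=1 -> substrate=1 bound=4 product=2
t=5: arr=3 -> substrate=3 bound=4 product=3
t=6: arr=0 -> substrate=2 bound=4 product=4
t=7: arr=0 -> substrate=2 bound=4 product=4
t=8: arr=2 -> substrate=2 bound=4 product=6

Answer: 2 3 4 4 4 4 4 4 4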